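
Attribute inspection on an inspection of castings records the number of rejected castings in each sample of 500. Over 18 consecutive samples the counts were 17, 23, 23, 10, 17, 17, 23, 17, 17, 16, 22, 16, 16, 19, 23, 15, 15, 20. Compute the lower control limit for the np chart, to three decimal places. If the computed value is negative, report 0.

5.577

p̄ = Σdᵢ / (k·n) = 326 / (18 × 500) = 0.03622
LCL = np̄ − 3·√(np̄(1−p̄)) = 18.1111 − 3 × 4.1779 = 5.5773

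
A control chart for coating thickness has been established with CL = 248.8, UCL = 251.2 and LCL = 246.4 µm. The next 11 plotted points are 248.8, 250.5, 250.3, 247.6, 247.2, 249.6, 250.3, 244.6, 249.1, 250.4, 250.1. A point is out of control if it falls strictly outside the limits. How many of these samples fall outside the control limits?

Compare each point to [246.4, 251.2]: sample 8 = 244.6 < LCL.

1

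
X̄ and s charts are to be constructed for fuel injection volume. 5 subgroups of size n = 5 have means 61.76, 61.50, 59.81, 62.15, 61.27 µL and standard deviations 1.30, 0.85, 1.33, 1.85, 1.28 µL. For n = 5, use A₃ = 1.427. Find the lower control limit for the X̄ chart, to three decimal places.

59.412

X̄̄ = (61.76 + 61.50 + 59.81 + 62.15 + 61.27) / 5 = 61.2980
s̄ = (1.30 + 0.85 + 1.33 + 1.85 + 1.28) / 5 = 1.3220
LCL = X̄̄ − A₃·s̄ = 61.2980 − 1.427 × 1.3220 = 59.4115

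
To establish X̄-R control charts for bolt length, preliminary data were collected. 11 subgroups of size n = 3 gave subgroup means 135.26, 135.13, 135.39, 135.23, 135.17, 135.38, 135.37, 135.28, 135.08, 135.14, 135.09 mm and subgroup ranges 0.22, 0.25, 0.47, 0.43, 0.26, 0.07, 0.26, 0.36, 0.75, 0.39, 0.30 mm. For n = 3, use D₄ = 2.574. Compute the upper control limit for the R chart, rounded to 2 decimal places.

R̄ = (0.22 + 0.25 + 0.47 + 0.43 + 0.26 + 0.07 + 0.26 + 0.36 + 0.75 + 0.39 + 0.30) / 11 = 3.7600 / 11 = 0.3418
UCL_R = D₄·R̄ = 2.574 × 0.3418 = 0.8798

0.88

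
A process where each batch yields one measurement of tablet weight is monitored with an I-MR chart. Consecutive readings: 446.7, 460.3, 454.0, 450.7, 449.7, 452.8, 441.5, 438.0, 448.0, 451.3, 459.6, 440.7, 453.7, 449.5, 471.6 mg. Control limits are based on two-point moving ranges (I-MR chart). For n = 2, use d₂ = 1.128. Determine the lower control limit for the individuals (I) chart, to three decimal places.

428.049

X̄ = (446.7 + 460.3 + 454.0 + 450.7 + 449.7 + 452.8 + 441.5 + 438.0 + 448.0 + 451.3 + 459.6 + 440.7 + 453.7 + 449.5 + 471.6) / 15 = 451.2067
Moving ranges: 13.6, 6.3, 3.3, 1.0, 3.1, 11.3, 3.5, 10.0, 3.3, 8.3, 18.9, 13.0, 4.2, 22.1; M̄R̄ = 121.9000 / 14 = 8.7071
LCL = X̄ − 3·M̄R̄/d₂ = 451.2067 − 3 × 8.7071 / 1.128 = 428.0494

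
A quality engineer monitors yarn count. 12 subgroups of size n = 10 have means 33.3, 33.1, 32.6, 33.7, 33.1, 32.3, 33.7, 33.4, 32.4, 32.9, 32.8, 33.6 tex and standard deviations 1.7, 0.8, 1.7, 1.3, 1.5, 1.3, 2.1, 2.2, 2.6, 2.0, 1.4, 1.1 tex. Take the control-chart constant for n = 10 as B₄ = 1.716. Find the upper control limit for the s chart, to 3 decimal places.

2.817

s̄ = (1.7 + 0.8 + 1.7 + 1.3 + 1.5 + 1.3 + 2.1 + 2.2 + 2.6 + 2.0 + 1.4 + 1.1) / 12 = 1.6417
UCL_s = B₄·s̄ = 1.716 × 1.6417 = 2.8171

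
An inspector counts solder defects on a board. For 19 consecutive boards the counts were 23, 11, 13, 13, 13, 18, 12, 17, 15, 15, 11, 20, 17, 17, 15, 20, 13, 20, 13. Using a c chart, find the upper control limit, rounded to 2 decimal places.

c̄ = (23 + 11 + 13 + 13 + 13 + 18 + 12 + 17 + 15 + 15 + 11 + 20 + 17 + 17 + 15 + 20 + 13 + 20 + 13) / 19 = 296 / 19 = 15.5789
UCL = c̄ + 3√c̄ = 15.5789 + 3 × √15.5789 = 15.5789 + 3 × 3.9470 = 27.4200

27.42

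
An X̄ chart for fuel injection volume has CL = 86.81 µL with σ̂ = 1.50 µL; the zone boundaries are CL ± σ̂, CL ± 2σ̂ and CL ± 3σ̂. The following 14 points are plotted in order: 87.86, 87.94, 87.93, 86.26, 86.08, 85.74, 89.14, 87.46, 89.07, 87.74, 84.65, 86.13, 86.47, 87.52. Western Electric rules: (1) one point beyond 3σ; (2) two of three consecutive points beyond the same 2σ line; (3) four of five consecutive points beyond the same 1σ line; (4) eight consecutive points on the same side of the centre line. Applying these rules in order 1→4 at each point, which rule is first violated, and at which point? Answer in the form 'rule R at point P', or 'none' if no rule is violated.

Zone of each point (C = within 1σ̂, B = 1σ̂–2σ̂, A = 2σ̂–3σ̂, * = beyond 3σ̂; sign = side of CL): 1:+C, 2:+C, 3:+C, 4:-C, 5:-C, 6:-C, 7:+B, 8:+C, 9:+B, 10:+C, 11:-B, 12:-C, 13:-C, 14:+C
No rule fires across all 14 points.

none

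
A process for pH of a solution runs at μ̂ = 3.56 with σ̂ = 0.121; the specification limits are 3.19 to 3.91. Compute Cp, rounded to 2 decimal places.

Cp = (USL − LSL) / (6σ̂) = (3.91 − 3.19) / (6 × 0.121) = 0.7200 / 0.7260 = 0.9917

0.99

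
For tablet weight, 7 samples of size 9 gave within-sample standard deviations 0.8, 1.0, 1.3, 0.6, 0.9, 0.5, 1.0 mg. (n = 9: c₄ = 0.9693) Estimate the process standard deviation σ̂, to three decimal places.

s̄ = (0.8 + 1.0 + 1.3 + 0.6 + 0.9 + 0.5 + 1.0) / 7 = 0.8714
σ̂ = s̄ / c₄ = 0.8714 / 0.9693 = 0.8990

0.899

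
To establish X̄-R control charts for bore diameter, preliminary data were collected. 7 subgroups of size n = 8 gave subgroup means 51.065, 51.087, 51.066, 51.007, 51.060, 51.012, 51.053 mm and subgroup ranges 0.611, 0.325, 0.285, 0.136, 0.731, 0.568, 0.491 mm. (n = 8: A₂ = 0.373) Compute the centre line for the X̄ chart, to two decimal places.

51.05

X̄̄ = (51.065 + 51.087 + 51.066 + 51.007 + 51.060 + 51.012 + 51.053) / 7 = 357.3500 / 7 = 51.0500
CL = X̄̄ = 51.0500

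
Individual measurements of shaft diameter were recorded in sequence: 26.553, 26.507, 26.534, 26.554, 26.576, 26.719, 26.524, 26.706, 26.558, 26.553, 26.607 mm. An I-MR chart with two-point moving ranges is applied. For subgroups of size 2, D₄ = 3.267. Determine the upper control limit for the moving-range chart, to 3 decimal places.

0.275

Moving ranges: 0.046, 0.027, 0.020, 0.022, 0.143, 0.195, 0.182, 0.148, 0.005, 0.054; M̄R̄ = 0.8420 / 10 = 0.0842
UCL_MR = D₄·M̄R̄ = 3.267 × 0.0842 = 0.2751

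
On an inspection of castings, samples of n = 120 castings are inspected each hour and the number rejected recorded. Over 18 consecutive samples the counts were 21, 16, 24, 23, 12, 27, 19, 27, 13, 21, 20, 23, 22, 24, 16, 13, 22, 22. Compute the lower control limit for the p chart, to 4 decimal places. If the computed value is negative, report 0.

0.0664

p̄ = Σdᵢ / (k·n) = 365 / (18 × 120) = 0.16898
LCL = p̄ − 3·√(p̄(1−p̄)/n) = 0.16898 − 3 × 0.03421 = 0.06636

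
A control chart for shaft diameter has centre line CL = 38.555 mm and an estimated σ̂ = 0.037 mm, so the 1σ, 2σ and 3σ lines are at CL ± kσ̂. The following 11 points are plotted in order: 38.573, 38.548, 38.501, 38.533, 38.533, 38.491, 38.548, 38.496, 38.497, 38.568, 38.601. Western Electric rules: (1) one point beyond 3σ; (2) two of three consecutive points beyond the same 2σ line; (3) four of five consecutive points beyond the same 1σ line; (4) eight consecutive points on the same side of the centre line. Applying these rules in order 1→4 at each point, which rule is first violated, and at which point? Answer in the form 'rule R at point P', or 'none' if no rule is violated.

Zone of each point (C = within 1σ̂, B = 1σ̂–2σ̂, A = 2σ̂–3σ̂, * = beyond 3σ̂; sign = side of CL): 1:+C, 2:-C, 3:-B, 4:-C, 5:-C, 6:-B, 7:-C, 8:-B, 9:-B, 10:+C, 11:+B
Rule 4 (eight consecutive points on the same side of the centre line) is satisfied at point 9.

rule 4 at point 9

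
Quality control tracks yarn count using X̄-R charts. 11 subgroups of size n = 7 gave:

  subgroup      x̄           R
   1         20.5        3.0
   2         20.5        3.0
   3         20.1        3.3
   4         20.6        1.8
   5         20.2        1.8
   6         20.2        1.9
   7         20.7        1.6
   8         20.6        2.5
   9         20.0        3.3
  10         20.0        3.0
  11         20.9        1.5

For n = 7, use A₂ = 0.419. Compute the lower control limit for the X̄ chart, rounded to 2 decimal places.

X̄̄ = (20.5 + 20.5 + 20.1 + 20.6 + 20.2 + 20.2 + 20.7 + 20.6 + 20.0 + 20.0 + 20.9) / 11 = 224.3000 / 11 = 20.3909
R̄ = (3.0 + 3.0 + 3.3 + 1.8 + 1.8 + 1.9 + 1.6 + 2.5 + 3.3 + 3.0 + 1.5) / 11 = 26.7000 / 11 = 2.4273
LCL = X̄̄ − A₂·R̄ = 20.3909 − 0.419 × 2.4273 = 19.3739

19.37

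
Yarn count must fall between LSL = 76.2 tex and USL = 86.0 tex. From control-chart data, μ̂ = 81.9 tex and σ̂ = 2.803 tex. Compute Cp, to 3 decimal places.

Cp = (USL − LSL) / (6σ̂) = (86.0 − 76.2) / (6 × 2.803) = 9.8000 / 16.8180 = 0.5827

0.583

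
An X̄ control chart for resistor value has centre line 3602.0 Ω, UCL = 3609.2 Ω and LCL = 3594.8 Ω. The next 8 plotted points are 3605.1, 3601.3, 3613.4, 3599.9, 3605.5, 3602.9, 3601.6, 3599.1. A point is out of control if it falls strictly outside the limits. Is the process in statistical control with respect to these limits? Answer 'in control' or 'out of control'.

out of control

Compare each point to [3594.8, 3609.2]: sample 3 = 3613.4 > UCL.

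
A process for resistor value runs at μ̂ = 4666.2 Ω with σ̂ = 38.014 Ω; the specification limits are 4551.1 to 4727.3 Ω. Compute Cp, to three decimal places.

0.773

Cp = (USL − LSL) / (6σ̂) = (4727.3 − 4551.1) / (6 × 38.014) = 176.2000 / 228.0840 = 0.7725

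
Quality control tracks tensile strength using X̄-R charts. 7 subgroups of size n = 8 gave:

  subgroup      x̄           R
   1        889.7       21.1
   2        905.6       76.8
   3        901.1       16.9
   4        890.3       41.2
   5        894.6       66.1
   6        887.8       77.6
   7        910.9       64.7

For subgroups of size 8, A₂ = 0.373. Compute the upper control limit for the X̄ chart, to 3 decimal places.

916.560

X̄̄ = (889.7 + 905.6 + 901.1 + 890.3 + 894.6 + 887.8 + 910.9) / 7 = 6280.0000 / 7 = 897.1429
R̄ = (21.1 + 76.8 + 16.9 + 41.2 + 66.1 + 77.6 + 64.7) / 7 = 364.4000 / 7 = 52.0571
UCL = X̄̄ + A₂·R̄ = 897.1429 + 0.373 × 52.0571 = 916.5602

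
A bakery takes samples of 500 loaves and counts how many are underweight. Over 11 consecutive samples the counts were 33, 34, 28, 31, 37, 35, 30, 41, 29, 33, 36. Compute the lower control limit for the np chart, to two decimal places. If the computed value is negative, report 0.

p̄ = Σdᵢ / (k·n) = 367 / (11 × 500) = 0.06673
LCL = np̄ − 3·√(np̄(1−p̄)) = 33.3636 − 3 × 5.5801 = 16.6234

16.62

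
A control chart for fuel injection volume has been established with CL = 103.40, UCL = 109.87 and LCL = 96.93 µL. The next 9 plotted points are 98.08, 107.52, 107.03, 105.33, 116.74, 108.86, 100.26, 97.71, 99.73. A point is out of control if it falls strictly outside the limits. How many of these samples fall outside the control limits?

1

Compare each point to [96.93, 109.87]: sample 5 = 116.74 > UCL.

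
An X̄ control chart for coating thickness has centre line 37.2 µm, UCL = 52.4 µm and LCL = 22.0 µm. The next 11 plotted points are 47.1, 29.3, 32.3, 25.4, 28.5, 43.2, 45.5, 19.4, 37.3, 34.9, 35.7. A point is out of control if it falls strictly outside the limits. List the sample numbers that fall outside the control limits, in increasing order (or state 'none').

Compare each point to [22.0, 52.4]: sample 8 = 19.4 < LCL.

8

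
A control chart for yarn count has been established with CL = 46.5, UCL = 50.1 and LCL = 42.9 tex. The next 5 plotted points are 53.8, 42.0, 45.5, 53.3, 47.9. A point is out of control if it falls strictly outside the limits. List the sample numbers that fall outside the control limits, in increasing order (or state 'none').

1, 2, 4

Compare each point to [42.9, 50.1]: sample 1 = 53.8 > UCL; sample 2 = 42.0 < LCL; sample 4 = 53.3 > UCL.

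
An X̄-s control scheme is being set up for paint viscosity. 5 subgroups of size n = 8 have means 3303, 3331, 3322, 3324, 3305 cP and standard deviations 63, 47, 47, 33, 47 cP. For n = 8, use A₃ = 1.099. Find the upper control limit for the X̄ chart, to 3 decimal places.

X̄̄ = (3303 + 3331 + 3322 + 3324 + 3305) / 5 = 3317.0000
s̄ = (63 + 47 + 47 + 33 + 47) / 5 = 47.4000
UCL = X̄̄ + A₃·s̄ = 3317.0000 + 1.099 × 47.4000 = 3369.0926

3369.093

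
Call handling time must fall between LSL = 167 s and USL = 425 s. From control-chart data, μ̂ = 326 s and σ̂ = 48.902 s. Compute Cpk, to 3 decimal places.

0.675

Cpu = (USL − μ̂) / (3σ̂) = (425 − 326) / (3 × 48.902) = 0.6748; Cpl = (μ̂ − LSL) / (3σ̂) = (326 − 167) / (3 × 48.902) = 1.0838; Cpk = min(Cpu, Cpl) = 0.6748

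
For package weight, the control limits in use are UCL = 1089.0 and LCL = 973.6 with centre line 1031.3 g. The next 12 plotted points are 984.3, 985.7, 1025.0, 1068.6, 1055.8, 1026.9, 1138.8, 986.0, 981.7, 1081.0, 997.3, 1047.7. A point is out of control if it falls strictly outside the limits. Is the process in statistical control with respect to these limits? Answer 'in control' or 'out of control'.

out of control

Compare each point to [973.6, 1089.0]: sample 7 = 1138.8 > UCL.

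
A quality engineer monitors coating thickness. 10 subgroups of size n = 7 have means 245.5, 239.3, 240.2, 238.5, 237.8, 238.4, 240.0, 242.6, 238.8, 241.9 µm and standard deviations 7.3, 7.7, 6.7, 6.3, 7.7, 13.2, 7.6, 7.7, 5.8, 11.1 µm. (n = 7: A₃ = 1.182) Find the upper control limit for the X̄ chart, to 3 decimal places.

X̄̄ = (245.5 + 239.3 + 240.2 + 238.5 + 237.8 + 238.4 + 240.0 + 242.6 + 238.8 + 241.9) / 10 = 240.3000
s̄ = (7.3 + 7.7 + 6.7 + 6.3 + 7.7 + 13.2 + 7.6 + 7.7 + 5.8 + 11.1) / 10 = 8.1100
UCL = X̄̄ + A₃·s̄ = 240.3000 + 1.182 × 8.1100 = 249.8860

249.886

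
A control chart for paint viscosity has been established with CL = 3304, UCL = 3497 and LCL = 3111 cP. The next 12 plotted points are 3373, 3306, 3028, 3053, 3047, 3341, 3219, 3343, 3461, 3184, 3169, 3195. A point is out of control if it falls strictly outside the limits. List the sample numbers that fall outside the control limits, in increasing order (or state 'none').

3, 4, 5

Compare each point to [3111, 3497]: sample 3 = 3028 < LCL; sample 4 = 3053 < LCL; sample 5 = 3047 < LCL.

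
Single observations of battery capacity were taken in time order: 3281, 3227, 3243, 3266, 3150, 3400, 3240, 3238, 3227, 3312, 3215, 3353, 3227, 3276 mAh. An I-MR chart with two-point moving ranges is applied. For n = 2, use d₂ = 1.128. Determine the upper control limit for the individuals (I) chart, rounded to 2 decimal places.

X̄ = (3281 + 3227 + 3243 + 3266 + 3150 + 3400 + 3240 + 3238 + 3227 + 3312 + 3215 + 3353 + 3227 + 3276) / 14 = 3261.0714
Moving ranges: 54, 16, 23, 116, 250, 160, 2, 11, 85, 97, 138, 126, 49; M̄R̄ = 1127.0000 / 13 = 86.6923
UCL = X̄ + 3·M̄R̄/d₂ = 3261.0714 + 3 × 86.6923 / 1.128 = 3491.6361

3491.64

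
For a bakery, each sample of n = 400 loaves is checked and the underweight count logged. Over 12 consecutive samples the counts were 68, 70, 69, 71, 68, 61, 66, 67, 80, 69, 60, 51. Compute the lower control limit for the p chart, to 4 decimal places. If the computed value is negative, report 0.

0.1108

p̄ = Σdᵢ / (k·n) = 800 / (12 × 400) = 0.16667
LCL = p̄ − 3·√(p̄(1−p̄)/n) = 0.16667 − 3 × 0.01863 = 0.11076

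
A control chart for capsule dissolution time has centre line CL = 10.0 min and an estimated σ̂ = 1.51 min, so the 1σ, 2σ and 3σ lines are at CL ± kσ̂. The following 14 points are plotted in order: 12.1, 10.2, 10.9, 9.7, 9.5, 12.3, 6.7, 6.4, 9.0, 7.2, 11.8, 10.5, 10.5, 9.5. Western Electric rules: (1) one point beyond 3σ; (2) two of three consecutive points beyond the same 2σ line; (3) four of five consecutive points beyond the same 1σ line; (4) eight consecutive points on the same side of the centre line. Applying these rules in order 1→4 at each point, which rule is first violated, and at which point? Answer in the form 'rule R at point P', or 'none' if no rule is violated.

Zone of each point (C = within 1σ̂, B = 1σ̂–2σ̂, A = 2σ̂–3σ̂, * = beyond 3σ̂; sign = side of CL): 1:+B, 2:+C, 3:+C, 4:-C, 5:-C, 6:+B, 7:-A, 8:-A, 9:-C, 10:-B, 11:+B, 12:+C, 13:+C, 14:-C
Rule 2 (two of three consecutive points beyond the same 2σ limit) is satisfied at point 8.

rule 2 at point 8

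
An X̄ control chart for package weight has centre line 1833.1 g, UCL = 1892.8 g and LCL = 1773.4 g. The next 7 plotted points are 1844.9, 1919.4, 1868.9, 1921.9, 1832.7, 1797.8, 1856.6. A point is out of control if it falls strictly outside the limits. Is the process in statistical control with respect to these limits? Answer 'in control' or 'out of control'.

out of control

Compare each point to [1773.4, 1892.8]: sample 2 = 1919.4 > UCL; sample 4 = 1921.9 > UCL.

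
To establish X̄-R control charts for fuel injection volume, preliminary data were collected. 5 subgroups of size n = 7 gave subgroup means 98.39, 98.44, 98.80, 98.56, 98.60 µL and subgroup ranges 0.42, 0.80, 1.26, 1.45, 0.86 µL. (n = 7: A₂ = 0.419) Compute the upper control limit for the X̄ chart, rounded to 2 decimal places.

X̄̄ = (98.39 + 98.44 + 98.80 + 98.56 + 98.60) / 5 = 492.7900 / 5 = 98.5580
R̄ = (0.42 + 0.80 + 1.26 + 1.45 + 0.86) / 5 = 4.7900 / 5 = 0.9580
UCL = X̄̄ + A₂·R̄ = 98.5580 + 0.419 × 0.9580 = 98.9594

98.96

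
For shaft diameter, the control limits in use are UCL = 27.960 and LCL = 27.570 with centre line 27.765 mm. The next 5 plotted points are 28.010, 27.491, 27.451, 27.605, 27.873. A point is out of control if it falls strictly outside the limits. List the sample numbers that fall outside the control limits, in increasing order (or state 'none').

1, 2, 3

Compare each point to [27.570, 27.960]: sample 1 = 28.010 > UCL; sample 2 = 27.491 < LCL; sample 3 = 27.451 < LCL.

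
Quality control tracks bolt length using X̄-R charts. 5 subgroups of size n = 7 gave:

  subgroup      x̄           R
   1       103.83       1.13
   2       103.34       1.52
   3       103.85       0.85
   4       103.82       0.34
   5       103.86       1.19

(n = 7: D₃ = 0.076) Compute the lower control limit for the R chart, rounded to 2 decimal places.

R̄ = (1.13 + 1.52 + 0.85 + 0.34 + 1.19) / 5 = 5.0300 / 5 = 1.0060
LCL_R = D₃·R̄ = 0.076 × 1.0060 = 0.0765

0.08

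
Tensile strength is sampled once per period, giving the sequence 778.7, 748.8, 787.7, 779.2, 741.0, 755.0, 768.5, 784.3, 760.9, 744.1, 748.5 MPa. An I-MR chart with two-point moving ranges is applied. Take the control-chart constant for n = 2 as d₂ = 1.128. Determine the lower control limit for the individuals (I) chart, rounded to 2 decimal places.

709.24

X̄ = (778.7 + 748.8 + 787.7 + 779.2 + 741.0 + 755.0 + 768.5 + 784.3 + 760.9 + 744.1 + 748.5) / 11 = 763.3364
Moving ranges: 29.9, 38.9, 8.5, 38.2, 14.0, 13.5, 15.8, 23.4, 16.8, 4.4; M̄R̄ = 203.4000 / 10 = 20.3400
LCL = X̄ − 3·M̄R̄/d₂ = 763.3364 − 3 × 20.3400 / 1.128 = 709.2406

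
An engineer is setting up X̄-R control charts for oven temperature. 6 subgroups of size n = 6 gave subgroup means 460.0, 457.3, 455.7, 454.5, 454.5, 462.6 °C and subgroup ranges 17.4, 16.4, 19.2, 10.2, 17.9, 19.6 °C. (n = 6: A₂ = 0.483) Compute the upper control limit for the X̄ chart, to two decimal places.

465.54

X̄̄ = (460.0 + 457.3 + 455.7 + 454.5 + 454.5 + 462.6) / 6 = 2744.6000 / 6 = 457.4333
R̄ = (17.4 + 16.4 + 19.2 + 10.2 + 17.9 + 19.6) / 6 = 100.7000 / 6 = 16.7833
UCL = X̄̄ + A₂·R̄ = 457.4333 + 0.483 × 16.7833 = 465.5397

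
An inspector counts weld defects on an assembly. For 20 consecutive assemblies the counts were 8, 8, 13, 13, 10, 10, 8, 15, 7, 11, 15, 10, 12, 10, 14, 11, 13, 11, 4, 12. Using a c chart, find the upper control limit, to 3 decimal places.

c̄ = (8 + 8 + 13 + 13 + 10 + 10 + 8 + 15 + 7 + 11 + 15 + 10 + 12 + 10 + 14 + 11 + 13 + 11 + 4 + 12) / 20 = 215 / 20 = 10.7500
UCL = c̄ + 3√c̄ = 10.7500 + 3 × √10.7500 = 10.7500 + 3 × 3.2787 = 20.5862

20.586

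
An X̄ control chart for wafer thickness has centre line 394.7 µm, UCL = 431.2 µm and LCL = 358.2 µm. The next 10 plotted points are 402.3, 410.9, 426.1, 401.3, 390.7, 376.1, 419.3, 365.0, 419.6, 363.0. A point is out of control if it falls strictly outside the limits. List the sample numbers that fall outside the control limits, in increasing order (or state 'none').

none

All 10 points lie within [358.2, 431.2].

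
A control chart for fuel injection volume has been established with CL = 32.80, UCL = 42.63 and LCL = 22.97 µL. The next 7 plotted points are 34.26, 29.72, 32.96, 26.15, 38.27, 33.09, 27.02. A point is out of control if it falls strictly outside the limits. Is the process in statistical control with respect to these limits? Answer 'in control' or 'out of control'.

in control

All 7 points lie within [22.97, 42.63].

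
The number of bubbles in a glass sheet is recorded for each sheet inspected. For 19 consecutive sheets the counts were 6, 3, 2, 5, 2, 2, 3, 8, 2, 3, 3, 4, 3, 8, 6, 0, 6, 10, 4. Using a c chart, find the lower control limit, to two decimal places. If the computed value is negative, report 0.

c̄ = (6 + 3 + 2 + 5 + 2 + 2 + 3 + 8 + 2 + 3 + 3 + 4 + 3 + 8 + 6 + 0 + 6 + 10 + 4) / 19 = 80 / 19 = 4.2105
LCL = c̄ − 3√c̄ = 4.2105 − 3 × 2.0520 = -1.9453 → 0 (cannot be negative)

0.00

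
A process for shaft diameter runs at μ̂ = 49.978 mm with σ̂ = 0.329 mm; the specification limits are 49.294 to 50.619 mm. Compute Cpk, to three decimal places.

Cpu = (USL − μ̂) / (3σ̂) = (50.619 − 49.978) / (3 × 0.329) = 0.6494; Cpl = (μ̂ − LSL) / (3σ̂) = (49.978 − 49.294) / (3 × 0.329) = 0.6930; Cpk = min(Cpu, Cpl) = 0.6494

0.649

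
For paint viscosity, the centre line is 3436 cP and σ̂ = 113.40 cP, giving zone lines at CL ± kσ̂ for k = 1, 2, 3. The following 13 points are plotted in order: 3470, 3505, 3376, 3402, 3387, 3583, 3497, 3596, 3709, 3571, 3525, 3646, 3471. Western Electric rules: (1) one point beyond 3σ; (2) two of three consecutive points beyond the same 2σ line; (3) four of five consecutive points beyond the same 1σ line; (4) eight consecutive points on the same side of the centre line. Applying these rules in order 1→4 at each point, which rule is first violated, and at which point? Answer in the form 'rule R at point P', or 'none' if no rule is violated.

rule 3 at point 10

Zone of each point (C = within 1σ̂, B = 1σ̂–2σ̂, A = 2σ̂–3σ̂, * = beyond 3σ̂; sign = side of CL): 1:+C, 2:+C, 3:-C, 4:-C, 5:-C, 6:+B, 7:+C, 8:+B, 9:+A, 10:+B, 11:+C, 12:+B, 13:+C
Rule 3 (four of five consecutive points beyond the same 1σ limit) is satisfied at point 10.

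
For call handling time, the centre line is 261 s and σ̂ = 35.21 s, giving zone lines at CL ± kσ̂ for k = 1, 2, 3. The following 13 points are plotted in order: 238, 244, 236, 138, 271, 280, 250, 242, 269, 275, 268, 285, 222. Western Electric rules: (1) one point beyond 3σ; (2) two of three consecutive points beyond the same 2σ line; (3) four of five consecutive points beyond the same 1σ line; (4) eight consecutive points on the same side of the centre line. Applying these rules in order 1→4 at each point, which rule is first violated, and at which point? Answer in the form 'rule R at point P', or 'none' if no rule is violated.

rule 1 at point 4

Zone of each point (C = within 1σ̂, B = 1σ̂–2σ̂, A = 2σ̂–3σ̂, * = beyond 3σ̂; sign = side of CL): 1:-C, 2:-C, 3:-C, 4:-*, 5:+C, 6:+C, 7:-C, 8:-C, 9:+C, 10:+C, 11:+C, 12:+C, 13:-B
Rule 1 (one point beyond the 3σ limits) is satisfied at point 4.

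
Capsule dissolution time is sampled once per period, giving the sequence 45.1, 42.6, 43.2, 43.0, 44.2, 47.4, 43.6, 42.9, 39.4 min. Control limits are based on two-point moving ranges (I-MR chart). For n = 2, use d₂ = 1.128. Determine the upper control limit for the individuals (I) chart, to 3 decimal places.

X̄ = (45.1 + 42.6 + 43.2 + 43.0 + 44.2 + 47.4 + 43.6 + 42.9 + 39.4) / 9 = 43.4889
Moving ranges: 2.5, 0.6, 0.2, 1.2, 3.2, 3.8, 0.7, 3.5; M̄R̄ = 15.7000 / 8 = 1.9625
UCL = X̄ + 3·M̄R̄/d₂ = 43.4889 + 3 × 1.9625 / 1.128 = 48.7083

48.708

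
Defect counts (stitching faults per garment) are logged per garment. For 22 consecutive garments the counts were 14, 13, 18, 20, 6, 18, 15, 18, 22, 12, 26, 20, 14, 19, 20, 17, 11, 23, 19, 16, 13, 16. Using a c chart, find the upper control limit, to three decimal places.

29.121

c̄ = (14 + 13 + 18 + 20 + 6 + 18 + 15 + 18 + 22 + 12 + 26 + 20 + 14 + 19 + 20 + 17 + 11 + 23 + 19 + 16 + 13 + 16) / 22 = 370 / 22 = 16.8182
UCL = c̄ + 3√c̄ = 16.8182 + 3 × √16.8182 = 16.8182 + 3 × 4.1010 = 29.1212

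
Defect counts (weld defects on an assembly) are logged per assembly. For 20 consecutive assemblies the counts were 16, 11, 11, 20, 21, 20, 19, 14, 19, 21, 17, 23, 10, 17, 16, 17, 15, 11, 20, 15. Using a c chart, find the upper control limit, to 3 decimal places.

c̄ = (16 + 11 + 11 + 20 + 21 + 20 + 19 + 14 + 19 + 21 + 17 + 23 + 10 + 17 + 16 + 17 + 15 + 11 + 20 + 15) / 20 = 333 / 20 = 16.6500
UCL = c̄ + 3√c̄ = 16.6500 + 3 × √16.6500 = 16.6500 + 3 × 4.0804 = 28.8913

28.891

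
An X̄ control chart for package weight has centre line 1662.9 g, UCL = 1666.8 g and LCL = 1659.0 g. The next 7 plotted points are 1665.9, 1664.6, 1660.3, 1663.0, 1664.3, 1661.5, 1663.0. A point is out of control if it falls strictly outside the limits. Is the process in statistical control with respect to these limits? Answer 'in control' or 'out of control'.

All 7 points lie within [1659.0, 1666.8].

in control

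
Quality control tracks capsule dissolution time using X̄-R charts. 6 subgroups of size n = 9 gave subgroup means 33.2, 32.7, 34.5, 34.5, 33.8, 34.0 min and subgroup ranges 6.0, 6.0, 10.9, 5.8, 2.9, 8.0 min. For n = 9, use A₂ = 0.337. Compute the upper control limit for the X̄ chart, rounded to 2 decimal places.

36.01

X̄̄ = (33.2 + 32.7 + 34.5 + 34.5 + 33.8 + 34.0) / 6 = 202.7000 / 6 = 33.7833
R̄ = (6.0 + 6.0 + 10.9 + 5.8 + 2.9 + 8.0) / 6 = 39.6000 / 6 = 6.6000
UCL = X̄̄ + A₂·R̄ = 33.7833 + 0.337 × 6.6000 = 36.0075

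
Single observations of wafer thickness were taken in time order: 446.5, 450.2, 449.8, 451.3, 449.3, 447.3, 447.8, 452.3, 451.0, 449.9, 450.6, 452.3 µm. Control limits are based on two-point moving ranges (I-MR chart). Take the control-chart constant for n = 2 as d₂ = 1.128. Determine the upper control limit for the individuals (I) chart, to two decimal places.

X̄ = (446.5 + 450.2 + 449.8 + 451.3 + 449.3 + 447.3 + 447.8 + 452.3 + 451.0 + 449.9 + 450.6 + 452.3) / 12 = 449.8583
Moving ranges: 3.7, 0.4, 1.5, 2.0, 2.0, 0.5, 4.5, 1.3, 1.1, 0.7, 1.7; M̄R̄ = 19.4000 / 11 = 1.7636
UCL = X̄ + 3·M̄R̄/d₂ = 449.8583 + 3 × 1.7636 / 1.128 = 454.5489

454.55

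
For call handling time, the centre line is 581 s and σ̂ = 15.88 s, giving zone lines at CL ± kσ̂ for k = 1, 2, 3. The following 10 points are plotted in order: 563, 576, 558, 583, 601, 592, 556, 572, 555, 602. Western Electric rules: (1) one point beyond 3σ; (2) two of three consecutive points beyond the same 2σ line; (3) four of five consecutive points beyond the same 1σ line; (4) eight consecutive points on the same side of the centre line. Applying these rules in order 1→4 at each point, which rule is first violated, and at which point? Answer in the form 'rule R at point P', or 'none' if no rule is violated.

Zone of each point (C = within 1σ̂, B = 1σ̂–2σ̂, A = 2σ̂–3σ̂, * = beyond 3σ̂; sign = side of CL): 1:-B, 2:-C, 3:-B, 4:+C, 5:+B, 6:+C, 7:-B, 8:-C, 9:-B, 10:+B
No rule fires across all 10 points.

none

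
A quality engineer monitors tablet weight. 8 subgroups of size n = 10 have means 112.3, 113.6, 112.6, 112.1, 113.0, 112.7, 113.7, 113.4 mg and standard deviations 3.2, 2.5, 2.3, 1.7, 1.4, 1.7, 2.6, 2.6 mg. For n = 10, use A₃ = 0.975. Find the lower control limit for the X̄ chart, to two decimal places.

X̄̄ = (112.3 + 113.6 + 112.6 + 112.1 + 113.0 + 112.7 + 113.7 + 113.4) / 8 = 112.9250
s̄ = (3.2 + 2.5 + 2.3 + 1.7 + 1.4 + 1.7 + 2.6 + 2.6) / 8 = 2.2500
LCL = X̄̄ − A₃·s̄ = 112.9250 − 0.975 × 2.2500 = 110.7313

110.73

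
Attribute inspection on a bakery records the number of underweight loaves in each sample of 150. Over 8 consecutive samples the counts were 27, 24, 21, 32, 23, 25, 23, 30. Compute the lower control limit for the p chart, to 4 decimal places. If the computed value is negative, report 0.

p̄ = Σdᵢ / (k·n) = 205 / (8 × 150) = 0.17083
LCL = p̄ − 3·√(p̄(1−p̄)/n) = 0.17083 − 3 × 0.03073 = 0.07864

0.0786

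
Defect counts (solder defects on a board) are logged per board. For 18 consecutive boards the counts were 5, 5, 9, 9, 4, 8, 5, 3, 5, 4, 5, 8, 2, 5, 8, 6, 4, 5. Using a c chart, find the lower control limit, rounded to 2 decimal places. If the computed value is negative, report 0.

c̄ = (5 + 5 + 9 + 9 + 4 + 8 + 5 + 3 + 5 + 4 + 5 + 8 + 2 + 5 + 8 + 6 + 4 + 5) / 18 = 100 / 18 = 5.5556
LCL = c̄ − 3√c̄ = 5.5556 − 3 × 2.3570 = -1.5155 → 0 (cannot be negative)

0.00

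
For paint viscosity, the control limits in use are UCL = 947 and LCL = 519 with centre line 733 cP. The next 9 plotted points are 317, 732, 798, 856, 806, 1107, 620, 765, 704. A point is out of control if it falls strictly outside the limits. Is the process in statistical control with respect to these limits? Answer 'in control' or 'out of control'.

out of control

Compare each point to [519, 947]: sample 1 = 317 < LCL; sample 6 = 1107 > UCL.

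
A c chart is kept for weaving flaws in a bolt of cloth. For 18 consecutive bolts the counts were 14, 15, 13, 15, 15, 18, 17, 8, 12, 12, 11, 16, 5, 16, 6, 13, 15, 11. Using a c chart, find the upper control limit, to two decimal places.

c̄ = (14 + 15 + 13 + 15 + 15 + 18 + 17 + 8 + 12 + 12 + 11 + 16 + 5 + 16 + 6 + 13 + 15 + 11) / 18 = 232 / 18 = 12.8889
UCL = c̄ + 3√c̄ = 12.8889 + 3 × √12.8889 = 12.8889 + 3 × 3.5901 = 23.6592

23.66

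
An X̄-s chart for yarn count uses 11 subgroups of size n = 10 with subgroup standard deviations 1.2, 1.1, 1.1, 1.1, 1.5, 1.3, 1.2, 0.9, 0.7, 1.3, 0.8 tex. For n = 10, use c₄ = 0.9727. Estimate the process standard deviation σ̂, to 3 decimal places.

s̄ = (1.2 + 1.1 + 1.1 + 1.1 + 1.5 + 1.3 + 1.2 + 0.9 + 0.7 + 1.3 + 0.8) / 11 = 1.1091
σ̂ = s̄ / c₄ = 1.1091 / 0.9727 = 1.1402

1.140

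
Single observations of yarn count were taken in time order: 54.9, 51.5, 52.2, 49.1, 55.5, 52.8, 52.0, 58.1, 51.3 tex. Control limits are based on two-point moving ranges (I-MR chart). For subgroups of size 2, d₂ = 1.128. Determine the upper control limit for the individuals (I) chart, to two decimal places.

63.02

X̄ = (54.9 + 51.5 + 52.2 + 49.1 + 55.5 + 52.8 + 52.0 + 58.1 + 51.3) / 9 = 53.0444
Moving ranges: 3.4, 0.7, 3.1, 6.4, 2.7, 0.8, 6.1, 6.8; M̄R̄ = 30.0000 / 8 = 3.7500
UCL = X̄ + 3·M̄R̄/d₂ = 53.0444 + 3 × 3.7500 / 1.128 = 63.0178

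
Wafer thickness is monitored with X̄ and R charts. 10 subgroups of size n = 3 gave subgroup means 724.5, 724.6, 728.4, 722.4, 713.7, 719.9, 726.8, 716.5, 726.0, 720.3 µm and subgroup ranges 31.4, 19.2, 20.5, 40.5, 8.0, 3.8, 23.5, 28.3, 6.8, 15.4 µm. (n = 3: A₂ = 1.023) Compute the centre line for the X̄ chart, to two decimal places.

722.31

X̄̄ = (724.5 + 724.6 + 728.4 + 722.4 + 713.7 + 719.9 + 726.8 + 716.5 + 726.0 + 720.3) / 10 = 7223.1000 / 10 = 722.3100
CL = X̄̄ = 722.3100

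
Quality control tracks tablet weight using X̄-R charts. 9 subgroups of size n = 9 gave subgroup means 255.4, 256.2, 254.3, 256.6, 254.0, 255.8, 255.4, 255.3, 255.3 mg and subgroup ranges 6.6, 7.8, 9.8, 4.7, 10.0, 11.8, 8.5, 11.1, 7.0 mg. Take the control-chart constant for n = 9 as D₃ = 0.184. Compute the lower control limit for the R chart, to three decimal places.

1.580

R̄ = (6.6 + 7.8 + 9.8 + 4.7 + 10.0 + 11.8 + 8.5 + 11.1 + 7.0) / 9 = 77.3000 / 9 = 8.5889
LCL_R = D₃·R̄ = 0.184 × 8.5889 = 1.5804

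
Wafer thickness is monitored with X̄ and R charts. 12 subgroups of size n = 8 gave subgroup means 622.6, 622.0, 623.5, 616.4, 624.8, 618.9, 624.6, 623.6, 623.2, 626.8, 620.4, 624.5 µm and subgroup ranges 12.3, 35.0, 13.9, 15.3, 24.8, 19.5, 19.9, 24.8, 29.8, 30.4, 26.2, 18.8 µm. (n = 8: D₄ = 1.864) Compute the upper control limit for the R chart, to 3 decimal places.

R̄ = (12.3 + 35.0 + 13.9 + 15.3 + 24.8 + 19.5 + 19.9 + 24.8 + 29.8 + 30.4 + 26.2 + 18.8) / 12 = 270.7000 / 12 = 22.5583
UCL_R = D₄·R̄ = 1.864 × 22.5583 = 42.0487

42.049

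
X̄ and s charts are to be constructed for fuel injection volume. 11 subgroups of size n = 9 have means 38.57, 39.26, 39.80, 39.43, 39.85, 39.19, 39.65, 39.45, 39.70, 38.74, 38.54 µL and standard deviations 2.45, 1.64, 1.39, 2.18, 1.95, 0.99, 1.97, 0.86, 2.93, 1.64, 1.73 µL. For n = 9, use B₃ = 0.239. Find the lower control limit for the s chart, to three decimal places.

0.429

s̄ = (2.45 + 1.64 + 1.39 + 2.18 + 1.95 + 0.99 + 1.97 + 0.86 + 2.93 + 1.64 + 1.73) / 11 = 1.7936
LCL_s = B₃·s̄ = 0.239 × 1.7936 = 0.4287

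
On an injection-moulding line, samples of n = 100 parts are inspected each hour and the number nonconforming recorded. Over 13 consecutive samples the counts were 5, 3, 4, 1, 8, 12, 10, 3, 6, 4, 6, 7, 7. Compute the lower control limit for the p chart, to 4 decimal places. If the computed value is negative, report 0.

0.0000

p̄ = Σdᵢ / (k·n) = 76 / (13 × 100) = 0.05846
LCL = p̄ − 3·√(p̄(1−p̄)/n) = 0.05846 − 3 × 0.02346 = -0.01192 → 0 (negative, so LCL = 0)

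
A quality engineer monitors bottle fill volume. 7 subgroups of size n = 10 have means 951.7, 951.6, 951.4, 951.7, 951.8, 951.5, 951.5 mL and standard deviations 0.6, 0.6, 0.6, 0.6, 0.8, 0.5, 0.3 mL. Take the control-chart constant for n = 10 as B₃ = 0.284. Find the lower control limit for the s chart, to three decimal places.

s̄ = (0.6 + 0.6 + 0.6 + 0.6 + 0.8 + 0.5 + 0.3) / 7 = 0.5714
LCL_s = B₃·s̄ = 0.284 × 0.5714 = 0.1623

0.162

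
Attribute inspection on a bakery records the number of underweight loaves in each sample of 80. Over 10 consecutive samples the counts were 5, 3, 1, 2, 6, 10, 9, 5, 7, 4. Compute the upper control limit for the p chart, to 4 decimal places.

0.1477

p̄ = Σdᵢ / (k·n) = 52 / (10 × 80) = 0.06500
UCL = p̄ + 3·√(p̄(1−p̄)/n) = 0.06500 + 3 × √(0.06500×0.93500/80) = 0.06500 + 3 × 0.02756 = 0.14769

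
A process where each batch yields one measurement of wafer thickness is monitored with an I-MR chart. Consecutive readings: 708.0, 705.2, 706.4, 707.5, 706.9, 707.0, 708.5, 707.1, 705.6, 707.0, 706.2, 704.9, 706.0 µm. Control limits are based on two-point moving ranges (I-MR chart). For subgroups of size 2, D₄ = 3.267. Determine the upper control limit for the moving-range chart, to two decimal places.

Moving ranges: 2.8, 1.2, 1.1, 0.6, 0.1, 1.5, 1.4, 1.5, 1.4, 0.8, 1.3, 1.1; M̄R̄ = 14.8000 / 12 = 1.2333
UCL_MR = D₄·M̄R̄ = 3.267 × 1.2333 = 4.0293

4.03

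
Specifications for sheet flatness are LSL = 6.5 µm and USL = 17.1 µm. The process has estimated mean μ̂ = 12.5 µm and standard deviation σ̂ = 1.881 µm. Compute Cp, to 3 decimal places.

0.939

Cp = (USL − LSL) / (6σ̂) = (17.1 − 6.5) / (6 × 1.881) = 10.6000 / 11.2860 = 0.9392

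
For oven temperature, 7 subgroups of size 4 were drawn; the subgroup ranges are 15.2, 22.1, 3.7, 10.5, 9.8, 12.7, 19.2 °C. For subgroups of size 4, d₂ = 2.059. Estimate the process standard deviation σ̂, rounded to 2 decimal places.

6.47

R̄ = (15.2 + 22.1 + 3.7 + 10.5 + 9.8 + 12.7 + 19.2) / 7 = 13.3143
σ̂ = R̄ / d₂ = 13.3143 / 2.059 = 6.4664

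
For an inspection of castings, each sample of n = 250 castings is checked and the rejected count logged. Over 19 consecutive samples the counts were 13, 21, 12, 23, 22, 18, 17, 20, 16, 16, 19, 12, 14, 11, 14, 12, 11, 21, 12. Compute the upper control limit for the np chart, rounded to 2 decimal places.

27.61

p̄ = Σdᵢ / (k·n) = 304 / (19 × 250) = 0.06400
UCL = np̄ + 3·√(np̄(1−p̄)) = 16.0000 + 3 × √(16.0000×0.93600) = 16.0000 + 3 × 3.8699 = 27.6097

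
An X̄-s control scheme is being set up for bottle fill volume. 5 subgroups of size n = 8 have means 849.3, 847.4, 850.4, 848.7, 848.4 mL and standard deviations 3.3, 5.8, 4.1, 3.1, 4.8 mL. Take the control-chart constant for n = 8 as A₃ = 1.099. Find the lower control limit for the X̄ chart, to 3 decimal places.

844.202

X̄̄ = (849.3 + 847.4 + 850.4 + 848.7 + 848.4) / 5 = 848.8400
s̄ = (3.3 + 5.8 + 4.1 + 3.1 + 4.8) / 5 = 4.2200
LCL = X̄̄ − A₃·s̄ = 848.8400 − 1.099 × 4.2200 = 844.2022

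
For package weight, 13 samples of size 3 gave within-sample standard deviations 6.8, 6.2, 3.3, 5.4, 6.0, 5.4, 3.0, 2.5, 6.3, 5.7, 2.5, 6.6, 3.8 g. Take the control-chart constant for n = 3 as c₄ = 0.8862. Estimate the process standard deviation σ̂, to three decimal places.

5.512

s̄ = (6.8 + 6.2 + 3.3 + 5.4 + 6.0 + 5.4 + 3.0 + 2.5 + 6.3 + 5.7 + 2.5 + 6.6 + 3.8) / 13 = 4.8846
σ̂ = s̄ / c₄ = 4.8846 / 0.8862 = 5.5119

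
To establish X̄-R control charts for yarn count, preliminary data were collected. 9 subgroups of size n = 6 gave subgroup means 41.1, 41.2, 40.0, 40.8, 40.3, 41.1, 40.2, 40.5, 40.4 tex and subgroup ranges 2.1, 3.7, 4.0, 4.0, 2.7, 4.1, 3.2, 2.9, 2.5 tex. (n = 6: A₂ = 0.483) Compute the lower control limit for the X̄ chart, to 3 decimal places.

X̄̄ = (41.1 + 41.2 + 40.0 + 40.8 + 40.3 + 41.1 + 40.2 + 40.5 + 40.4) / 9 = 365.6000 / 9 = 40.6222
R̄ = (2.1 + 3.7 + 4.0 + 4.0 + 2.7 + 4.1 + 3.2 + 2.9 + 2.5) / 9 = 29.2000 / 9 = 3.2444
LCL = X̄̄ − A₂·R̄ = 40.6222 − 0.483 × 3.2444 = 39.0552

39.055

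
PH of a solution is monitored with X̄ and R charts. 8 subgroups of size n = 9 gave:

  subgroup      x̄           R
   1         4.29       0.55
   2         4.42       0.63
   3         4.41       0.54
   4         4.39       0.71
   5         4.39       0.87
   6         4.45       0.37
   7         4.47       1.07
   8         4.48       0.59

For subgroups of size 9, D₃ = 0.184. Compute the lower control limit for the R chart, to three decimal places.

0.123

R̄ = (0.55 + 0.63 + 0.54 + 0.71 + 0.87 + 0.37 + 1.07 + 0.59) / 8 = 5.3300 / 8 = 0.6663
LCL_R = D₃·R̄ = 0.184 × 0.6663 = 0.1226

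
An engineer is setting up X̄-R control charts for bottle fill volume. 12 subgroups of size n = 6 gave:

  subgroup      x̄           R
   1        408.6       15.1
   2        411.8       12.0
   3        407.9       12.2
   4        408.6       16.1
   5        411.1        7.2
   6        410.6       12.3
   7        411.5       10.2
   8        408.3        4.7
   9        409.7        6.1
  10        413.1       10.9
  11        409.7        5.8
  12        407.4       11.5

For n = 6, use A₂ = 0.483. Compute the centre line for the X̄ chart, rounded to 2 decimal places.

409.86

X̄̄ = (408.6 + 411.8 + 407.9 + 408.6 + 411.1 + 410.6 + 411.5 + 408.3 + 409.7 + 413.1 + 409.7 + 407.4) / 12 = 4918.3000 / 12 = 409.8583
CL = X̄̄ = 409.8583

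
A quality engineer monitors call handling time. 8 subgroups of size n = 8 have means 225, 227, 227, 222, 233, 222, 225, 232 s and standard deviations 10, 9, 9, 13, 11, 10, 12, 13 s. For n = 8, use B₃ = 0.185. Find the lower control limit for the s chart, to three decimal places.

s̄ = (10 + 9 + 9 + 13 + 11 + 10 + 12 + 13) / 8 = 10.8750
LCL_s = B₃·s̄ = 0.185 × 10.8750 = 2.0119

2.012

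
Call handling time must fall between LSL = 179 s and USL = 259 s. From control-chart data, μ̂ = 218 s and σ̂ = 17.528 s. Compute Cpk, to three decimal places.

Cpu = (USL − μ̂) / (3σ̂) = (259 − 218) / (3 × 17.528) = 0.7797; Cpl = (μ̂ − LSL) / (3σ̂) = (218 − 179) / (3 × 17.528) = 0.7417; Cpk = min(Cpu, Cpl) = 0.7417

0.742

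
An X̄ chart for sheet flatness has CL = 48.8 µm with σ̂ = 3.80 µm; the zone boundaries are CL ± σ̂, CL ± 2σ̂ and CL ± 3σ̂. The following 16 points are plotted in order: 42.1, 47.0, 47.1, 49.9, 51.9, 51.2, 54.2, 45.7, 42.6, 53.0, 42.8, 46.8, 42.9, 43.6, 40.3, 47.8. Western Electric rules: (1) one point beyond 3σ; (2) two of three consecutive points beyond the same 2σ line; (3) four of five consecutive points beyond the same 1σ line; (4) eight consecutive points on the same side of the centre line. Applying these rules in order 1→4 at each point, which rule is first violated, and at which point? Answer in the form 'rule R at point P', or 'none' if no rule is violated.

Zone of each point (C = within 1σ̂, B = 1σ̂–2σ̂, A = 2σ̂–3σ̂, * = beyond 3σ̂; sign = side of CL): 1:-B, 2:-C, 3:-C, 4:+C, 5:+C, 6:+C, 7:+B, 8:-C, 9:-B, 10:+B, 11:-B, 12:-C, 13:-B, 14:-B, 15:-A, 16:-C
Rule 3 (four of five consecutive points beyond the same 1σ limit) is satisfied at point 15.

rule 3 at point 15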